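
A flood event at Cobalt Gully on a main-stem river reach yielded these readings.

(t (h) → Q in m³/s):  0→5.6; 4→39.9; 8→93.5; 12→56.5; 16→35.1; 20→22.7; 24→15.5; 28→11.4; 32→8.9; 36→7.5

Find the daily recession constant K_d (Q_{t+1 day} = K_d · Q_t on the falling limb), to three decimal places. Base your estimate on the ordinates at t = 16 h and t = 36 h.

K_d ≈ 0.157

Between t = 16 h and t = 36 h the flow falls from 35.1 to 7.5 m³/s over 5×4 h = 20 h.
Per-interval ratio K = (7.5/35.1)^(1/5) = 0.7344; K_d = K^(24/4) = 0.157.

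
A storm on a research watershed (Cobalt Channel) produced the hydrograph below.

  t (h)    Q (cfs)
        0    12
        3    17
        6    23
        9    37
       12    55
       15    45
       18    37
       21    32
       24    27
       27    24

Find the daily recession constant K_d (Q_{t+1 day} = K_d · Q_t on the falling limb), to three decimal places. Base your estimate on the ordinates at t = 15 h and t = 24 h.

Between t = 15 h and t = 24 h the flow falls from 45 to 27 cfs over 3×3 h = 9 h.
Per-interval ratio K = (27/45)^(1/3) = 0.8434; K_d = K^(24/3) = 0.256.

K_d ≈ 0.256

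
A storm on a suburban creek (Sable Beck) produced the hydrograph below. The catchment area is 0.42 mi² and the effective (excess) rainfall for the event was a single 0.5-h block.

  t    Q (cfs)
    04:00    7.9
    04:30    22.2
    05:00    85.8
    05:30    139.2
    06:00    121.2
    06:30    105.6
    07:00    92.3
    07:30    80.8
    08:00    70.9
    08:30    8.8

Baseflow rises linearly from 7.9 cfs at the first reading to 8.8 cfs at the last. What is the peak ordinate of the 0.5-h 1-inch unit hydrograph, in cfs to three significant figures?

Direct runoff: 0.00, 14.20, 77.70, 131.00, 112.90, 97.20, 83.80, 72.20, 62.20, 0.00 cfs; ΣQ_DR = 651.2 cfs, peak = 131.00 cfs.
Runoff depth d = ΣQ_DR·Δt / A = 651.2 × 1800 / (0.42 mi²) = 1.201 in.
The 1-inch UH is the DRH scaled by (1 in)/d, so U_p = 131.00 × 1/1.201 = 109 cfs.

U_p ≈ 109 cfs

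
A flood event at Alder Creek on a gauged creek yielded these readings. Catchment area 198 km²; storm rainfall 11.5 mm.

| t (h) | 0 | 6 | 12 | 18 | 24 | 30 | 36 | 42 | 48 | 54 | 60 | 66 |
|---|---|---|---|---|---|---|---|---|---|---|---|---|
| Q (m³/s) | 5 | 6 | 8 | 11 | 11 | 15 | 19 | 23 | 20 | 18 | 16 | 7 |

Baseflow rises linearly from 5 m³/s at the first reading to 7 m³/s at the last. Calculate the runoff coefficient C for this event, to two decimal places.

ΣQ_DR = 87.00 m³/s; V = ΣQ_DR·Δt = 1.879 × 10^6 m³.
Runoff depth d = V / A = 9.491 mm.
C = d / P = 9.491 / 11.5 = 0.83.

C ≈ 0.83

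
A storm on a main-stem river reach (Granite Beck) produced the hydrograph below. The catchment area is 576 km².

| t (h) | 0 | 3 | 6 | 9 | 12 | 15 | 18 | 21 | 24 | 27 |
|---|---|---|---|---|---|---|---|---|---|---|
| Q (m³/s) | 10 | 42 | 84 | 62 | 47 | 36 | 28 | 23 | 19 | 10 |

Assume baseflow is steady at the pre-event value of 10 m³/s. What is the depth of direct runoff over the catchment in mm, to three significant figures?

Direct runoff: 0.0, 32.0, 74.0, 52.0, 37.0, 26.0, 18.0, 13.0, 9.0, 0.0 m³/s; ΣQ_DR = 261.0 m³/s.
V = ΣQ_DR · Δt = 261.0 × 10800 s = 2.819 × 10^6 m³.
Over A = 576 km², depth = V / A = 4.89 mm.

d ≈ 4.89 mm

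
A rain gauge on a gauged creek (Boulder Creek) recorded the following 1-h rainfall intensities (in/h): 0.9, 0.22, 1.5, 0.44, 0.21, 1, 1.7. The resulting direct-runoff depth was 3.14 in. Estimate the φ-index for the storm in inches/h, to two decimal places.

φ ≈ 0.49 in/h

Only the 4 blocks with intensity above φ contribute runoff: 0.9, 1.5, 1, 1.7 in/h.
Σ(I−φ)·Δt = d  ⇒  (0.9+1.5+1+1.7 − 4φ)·1 = 3.14
φ = (5.100 − 3.14/1) / 4 = 0.49 in/h.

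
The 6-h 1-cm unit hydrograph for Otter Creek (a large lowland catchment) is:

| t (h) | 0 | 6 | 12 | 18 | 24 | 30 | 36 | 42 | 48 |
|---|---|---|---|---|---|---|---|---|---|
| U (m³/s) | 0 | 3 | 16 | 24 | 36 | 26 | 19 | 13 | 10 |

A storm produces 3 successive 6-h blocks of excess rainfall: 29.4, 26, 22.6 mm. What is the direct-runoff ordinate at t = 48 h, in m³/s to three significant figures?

By discrete convolution, Q_j = Σ (P_i / 10 mm) · U_{j−i}.
At t = 48 h (j=8): Q = (29.4/10)·10 + (26/10)·13 + (22.6/10)·19 = 106 m³/s.

Q ≈ 106 m³/s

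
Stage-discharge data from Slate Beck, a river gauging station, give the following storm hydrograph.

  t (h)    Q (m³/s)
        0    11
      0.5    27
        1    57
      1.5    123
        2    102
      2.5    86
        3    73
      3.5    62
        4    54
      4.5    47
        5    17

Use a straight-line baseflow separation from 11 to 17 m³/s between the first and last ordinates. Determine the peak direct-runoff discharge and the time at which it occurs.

Subtracting baseflow gives direct-runoff ordinates: 0.00, 15.40, 44.80, 110.20, 88.60, 72.00, 58.40, 46.80, 38.20, 30.60, 0.00 m³/s.
The maximum is 110.20 m³/s, occurring at the reading for t = 1.5 h.

Q_p = 110.20 m³/s at t = 1.5 h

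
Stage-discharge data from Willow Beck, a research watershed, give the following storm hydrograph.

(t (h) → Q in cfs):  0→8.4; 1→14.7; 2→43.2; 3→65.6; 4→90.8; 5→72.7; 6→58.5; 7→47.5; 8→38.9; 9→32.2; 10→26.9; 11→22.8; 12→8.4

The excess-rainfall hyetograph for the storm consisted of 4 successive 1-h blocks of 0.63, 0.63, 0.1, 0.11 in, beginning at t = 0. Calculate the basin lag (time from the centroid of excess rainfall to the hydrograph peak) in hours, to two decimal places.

Centroid of excess rainfall: t_c = Σ P_i·t̄_i / ΣP_i = 1.2891 h (block centres at 0.5, 1.5, 2.5, 3.5 h).
Hydrograph peak occurs at t = 4 h, so basin lag t_L = 4 − 1.2891 = 2.71 h.

t_L ≈ 2.71 h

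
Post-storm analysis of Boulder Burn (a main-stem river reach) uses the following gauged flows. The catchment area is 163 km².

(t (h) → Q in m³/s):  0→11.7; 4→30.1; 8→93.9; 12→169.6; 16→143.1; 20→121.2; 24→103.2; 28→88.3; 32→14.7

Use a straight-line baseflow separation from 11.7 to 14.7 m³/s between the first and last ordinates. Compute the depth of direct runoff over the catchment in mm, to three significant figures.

Direct runoff: 0.00, 18.02, 81.45, 156.78, 129.90, 107.62, 89.25, 73.97, 0.00 m³/s; ΣQ_DR = 657.0 m³/s.
V = ΣQ_DR · Δt = 657.0 × 14400 s = 9.461 × 10^6 m³.
Over A = 163 km², depth = V / A = 58.0 mm.

d ≈ 58.0 mm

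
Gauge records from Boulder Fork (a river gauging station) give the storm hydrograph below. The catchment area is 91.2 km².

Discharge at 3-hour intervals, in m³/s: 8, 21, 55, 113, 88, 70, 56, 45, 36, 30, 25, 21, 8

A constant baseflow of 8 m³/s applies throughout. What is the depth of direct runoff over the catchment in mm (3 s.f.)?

Direct runoff: 0.0, 13.0, 47.0, 105.0, 80.0, 62.0, 48.0, 37.0, 28.0, 22.0, 17.0, 13.0, 0.0 m³/s; ΣQ_DR = 472.0 m³/s.
V = ΣQ_DR · Δt = 472.0 × 10800 s = 5.098 × 10^6 m³.
Over A = 91.2 km², depth = V / A = 55.9 mm.

d ≈ 55.9 mm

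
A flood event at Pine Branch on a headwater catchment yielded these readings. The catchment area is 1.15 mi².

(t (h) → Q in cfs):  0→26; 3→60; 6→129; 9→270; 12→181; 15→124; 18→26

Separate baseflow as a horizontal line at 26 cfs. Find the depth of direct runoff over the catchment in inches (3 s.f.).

Direct runoff: 0.0, 34.0, 103.0, 244.0, 155.0, 98.0, 0.0 cfs; ΣQ_DR = 634.0 cfs.
V = ΣQ_DR · Δt = 634.0 × 10800 s = 6.847 × 10^6 ft³.
Over A = 1.15 mi², depth = V / A = 2.56 in.

d ≈ 2.56 in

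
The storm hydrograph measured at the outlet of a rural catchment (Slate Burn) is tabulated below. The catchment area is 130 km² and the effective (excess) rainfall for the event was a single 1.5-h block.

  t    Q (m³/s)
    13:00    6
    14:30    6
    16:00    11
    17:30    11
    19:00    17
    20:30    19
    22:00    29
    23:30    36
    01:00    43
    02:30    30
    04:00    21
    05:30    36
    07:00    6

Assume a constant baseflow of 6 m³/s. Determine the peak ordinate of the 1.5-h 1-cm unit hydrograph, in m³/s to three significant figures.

Direct runoff: 0.0, 0.0, 5.0, 5.0, 11.0, 13.0, 23.0, 30.0, 37.0, 24.0, 15.0, 30.0, 0.0 m³/s; ΣQ_DR = 193.0 m³/s, peak = 37.0 m³/s.
Runoff depth d = ΣQ_DR·Δt / A = 193.0 × 5400 / (130 km²) = 8.017 mm.
The 1-cm UH is the DRH scaled by (10 mm)/d, so U_p = 37.0 × 10/8.017 = 46.2 m³/s.

U_p ≈ 46.2 m³/s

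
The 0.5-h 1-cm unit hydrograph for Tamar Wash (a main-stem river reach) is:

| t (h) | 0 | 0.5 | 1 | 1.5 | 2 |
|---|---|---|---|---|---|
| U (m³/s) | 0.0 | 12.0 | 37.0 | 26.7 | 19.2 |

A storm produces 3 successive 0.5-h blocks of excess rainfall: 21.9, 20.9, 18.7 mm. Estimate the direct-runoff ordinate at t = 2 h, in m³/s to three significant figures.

Q ≈ 167 m³/s

By discrete convolution, Q_j = Σ (P_i / 10 mm) · U_{j−i}.
At t = 2 h (j=4): Q = (21.9/10)·19.2 + (20.9/10)·26.7 + (18.7/10)·37.0 = 167 m³/s.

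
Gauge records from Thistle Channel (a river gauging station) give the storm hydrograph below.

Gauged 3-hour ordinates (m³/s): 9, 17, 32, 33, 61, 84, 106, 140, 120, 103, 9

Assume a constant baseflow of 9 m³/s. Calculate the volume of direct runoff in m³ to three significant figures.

V ≈ 6.64 × 10^6 m³

Direct-runoff ordinates (Q − Q_b): 0.0, 8.0, 23.0, 24.0, 52.0, 75.0, 97.0, 131.0, 111.0, 94.0, 0.0 m³/s.
ΣQ_DR = 615.0 m³/s.
With Δt = 3 h = 10800 s, V = ΣQ_DR · Δt = 615.0 × 10800 = 6.64 × 10^6 m³.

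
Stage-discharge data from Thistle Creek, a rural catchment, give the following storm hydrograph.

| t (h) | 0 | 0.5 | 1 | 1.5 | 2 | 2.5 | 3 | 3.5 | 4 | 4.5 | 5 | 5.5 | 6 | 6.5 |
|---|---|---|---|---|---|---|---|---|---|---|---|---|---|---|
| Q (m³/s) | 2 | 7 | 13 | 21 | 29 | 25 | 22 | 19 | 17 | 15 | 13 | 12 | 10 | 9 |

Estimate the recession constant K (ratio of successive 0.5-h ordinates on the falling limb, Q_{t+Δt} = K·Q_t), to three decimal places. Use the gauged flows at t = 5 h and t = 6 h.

K ≈ 0.877

Using the recession-limb readings at t = 5 h and t = 6 h: Q falls from 13 to 10 m³/s over 2 intervals.
K = (Q₂/Q₁)^(1/2) = (10/13)^(1/2) = 0.877.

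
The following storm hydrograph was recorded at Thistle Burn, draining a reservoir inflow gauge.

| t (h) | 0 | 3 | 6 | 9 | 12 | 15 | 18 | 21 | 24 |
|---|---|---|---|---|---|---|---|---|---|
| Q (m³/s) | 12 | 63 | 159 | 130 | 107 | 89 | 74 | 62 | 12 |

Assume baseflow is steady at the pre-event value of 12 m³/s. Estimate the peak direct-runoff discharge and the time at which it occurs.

Q_p = 147.0 m³/s at t = 6 h

Subtracting baseflow gives direct-runoff ordinates: 0.0, 51.0, 147.0, 118.0, 95.0, 77.0, 62.0, 50.0, 0.0 m³/s.
The maximum is 147.0 m³/s, occurring at the reading for t = 6 h.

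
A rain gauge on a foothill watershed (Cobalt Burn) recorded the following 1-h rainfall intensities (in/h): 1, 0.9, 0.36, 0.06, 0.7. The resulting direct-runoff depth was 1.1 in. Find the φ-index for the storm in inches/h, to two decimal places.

φ ≈ 0.50 in/h

Only the 3 blocks with intensity above φ contribute runoff: 1, 0.9, 0.7 in/h.
Σ(I−φ)·Δt = d  ⇒  (1+0.9+0.7 − 3φ)·1 = 1.1
φ = (2.600 − 1.1/1) / 3 = 0.50 in/h.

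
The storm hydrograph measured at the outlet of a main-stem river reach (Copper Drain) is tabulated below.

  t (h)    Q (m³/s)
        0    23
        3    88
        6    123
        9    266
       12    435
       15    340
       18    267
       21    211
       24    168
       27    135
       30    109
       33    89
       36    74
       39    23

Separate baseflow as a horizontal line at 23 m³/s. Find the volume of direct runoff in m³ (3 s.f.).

Direct-runoff ordinates (Q − Q_b): 0.0, 65.0, 100.0, 243.0, 412.0, 317.0, 244.0, 188.0, 145.0, 112.0, 86.0, 66.0, 51.0, 0.0 m³/s.
ΣQ_DR = 2029 m³/s.
With Δt = 3 h = 10800 s, V = ΣQ_DR · Δt = 2029 × 10800 = 2.19 × 10^7 m³.

V ≈ 2.19 × 10^7 m³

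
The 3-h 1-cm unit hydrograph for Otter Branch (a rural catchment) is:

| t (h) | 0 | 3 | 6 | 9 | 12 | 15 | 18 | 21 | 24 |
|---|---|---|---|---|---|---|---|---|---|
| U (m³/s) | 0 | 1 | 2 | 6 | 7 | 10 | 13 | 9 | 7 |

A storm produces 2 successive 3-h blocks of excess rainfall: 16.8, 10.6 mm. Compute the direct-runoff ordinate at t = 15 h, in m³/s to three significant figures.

Q ≈ 24.2 m³/s

By discrete convolution, Q_j = Σ (P_i / 10 mm) · U_{j−i}.
At t = 15 h (j=5): Q = (16.8/10)·10 + (10.6/10)·7 = 24.2 m³/s.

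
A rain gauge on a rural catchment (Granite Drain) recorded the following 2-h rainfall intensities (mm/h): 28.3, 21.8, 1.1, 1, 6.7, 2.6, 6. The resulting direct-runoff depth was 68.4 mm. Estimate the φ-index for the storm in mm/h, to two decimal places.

Only the 2 blocks with intensity above φ contribute runoff: 28.3, 21.8 mm/h.
Σ(I−φ)·Δt = d  ⇒  (28.3+21.8 − 2φ)·2 = 68.4
φ = (50.10 − 68.4/2) / 2 = 7.95 mm/h.

φ ≈ 7.95 mm/h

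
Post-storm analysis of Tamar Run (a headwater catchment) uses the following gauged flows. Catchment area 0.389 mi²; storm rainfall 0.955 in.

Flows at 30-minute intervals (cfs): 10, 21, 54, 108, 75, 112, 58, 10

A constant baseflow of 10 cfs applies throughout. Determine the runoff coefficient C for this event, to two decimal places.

C ≈ 0.77

ΣQ_DR = 368.0 cfs; V = ΣQ_DR·Δt = 6.624 × 10^5 ft³.
Runoff depth d = V / A = 0.7330 in.
C = d / P = 0.7330 / 0.955 = 0.77.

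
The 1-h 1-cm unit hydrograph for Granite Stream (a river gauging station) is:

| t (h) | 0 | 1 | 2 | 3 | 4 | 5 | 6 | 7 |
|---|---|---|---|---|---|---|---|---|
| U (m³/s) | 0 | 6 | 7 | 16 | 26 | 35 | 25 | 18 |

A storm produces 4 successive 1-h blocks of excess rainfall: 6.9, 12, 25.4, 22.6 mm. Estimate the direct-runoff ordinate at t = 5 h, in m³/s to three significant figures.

Q ≈ 112 m³/s

By discrete convolution, Q_j = Σ (P_i / 10 mm) · U_{j−i}.
At t = 5 h (j=5): Q = (6.9/10)·35 + (12/10)·26 + (25.4/10)·16 + (22.6/10)·7 = 112 m³/s.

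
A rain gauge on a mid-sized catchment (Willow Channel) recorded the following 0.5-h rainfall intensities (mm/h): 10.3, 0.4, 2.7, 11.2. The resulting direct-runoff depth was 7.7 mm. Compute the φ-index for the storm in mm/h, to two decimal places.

φ ≈ 3.05 mm/h

Only the 2 blocks with intensity above φ contribute runoff: 10.3, 11.2 mm/h.
Σ(I−φ)·Δt = d  ⇒  (10.3+11.2 − 2φ)·0.5 = 7.7
φ = (21.50 − 7.7/0.5) / 2 = 3.05 mm/h.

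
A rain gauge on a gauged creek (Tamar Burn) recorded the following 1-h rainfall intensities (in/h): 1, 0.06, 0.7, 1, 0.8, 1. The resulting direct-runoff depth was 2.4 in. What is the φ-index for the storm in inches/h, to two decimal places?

φ ≈ 0.42 in/h

Only the 5 blocks with intensity above φ contribute runoff: 1, 0.7, 1, 0.8, 1 in/h.
Σ(I−φ)·Δt = d  ⇒  (1+0.7+1+0.8+1 − 5φ)·1 = 2.4
φ = (4.500 − 2.4/1) / 5 = 0.42 in/h.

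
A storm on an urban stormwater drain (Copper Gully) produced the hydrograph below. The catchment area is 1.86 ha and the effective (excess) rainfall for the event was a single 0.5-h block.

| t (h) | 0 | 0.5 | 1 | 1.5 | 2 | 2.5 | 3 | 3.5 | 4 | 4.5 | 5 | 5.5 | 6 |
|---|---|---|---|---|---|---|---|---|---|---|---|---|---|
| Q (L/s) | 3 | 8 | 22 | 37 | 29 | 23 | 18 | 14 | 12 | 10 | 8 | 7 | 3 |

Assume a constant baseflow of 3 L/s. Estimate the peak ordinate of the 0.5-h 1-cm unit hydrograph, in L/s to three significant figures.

U_p ≈ 22.7 L/s

Direct runoff: 0.0, 5.0, 19.0, 34.0, 26.0, 20.0, 15.0, 11.0, 9.0, 7.0, 5.0, 4.0, 0.0 L/s; ΣQ_DR = 155.0 L/s, peak = 34.0 L/s.
Runoff depth d = ΣQ_DR·Δt / A = 155.0 × 1800 / (1.86 ha) = 15.00 mm.
The 1-cm UH is the DRH scaled by (10 mm)/d, so U_p = 34.0 × 10/15.00 = 22.7 L/s.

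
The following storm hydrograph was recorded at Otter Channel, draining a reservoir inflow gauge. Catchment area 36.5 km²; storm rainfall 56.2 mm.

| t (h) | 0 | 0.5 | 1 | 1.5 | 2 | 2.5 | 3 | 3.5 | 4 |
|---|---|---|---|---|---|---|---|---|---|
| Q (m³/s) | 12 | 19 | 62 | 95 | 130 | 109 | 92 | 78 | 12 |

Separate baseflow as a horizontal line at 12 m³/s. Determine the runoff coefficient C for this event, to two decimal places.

C ≈ 0.44

ΣQ_DR = 501.0 m³/s; V = ΣQ_DR·Δt = 9.018 × 10^5 m³.
Runoff depth d = V / A = 24.71 mm.
C = d / P = 24.71 / 56.2 = 0.44.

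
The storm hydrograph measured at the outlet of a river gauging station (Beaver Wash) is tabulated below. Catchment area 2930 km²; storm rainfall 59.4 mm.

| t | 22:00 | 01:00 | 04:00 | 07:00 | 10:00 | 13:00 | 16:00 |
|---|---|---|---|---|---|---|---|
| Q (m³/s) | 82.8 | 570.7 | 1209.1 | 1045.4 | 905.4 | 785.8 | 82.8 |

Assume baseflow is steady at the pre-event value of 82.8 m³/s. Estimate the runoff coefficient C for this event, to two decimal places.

C ≈ 0.25

ΣQ_DR = 4102 m³/s; V = ΣQ_DR·Δt = 4.431 × 10^7 m³.
Runoff depth d = V / A = 15.12 mm.
C = d / P = 15.12 / 59.4 = 0.25.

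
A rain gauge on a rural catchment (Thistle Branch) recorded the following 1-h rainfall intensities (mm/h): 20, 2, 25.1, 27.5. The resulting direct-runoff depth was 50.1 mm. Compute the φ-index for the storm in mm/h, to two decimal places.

Only the 3 blocks with intensity above φ contribute runoff: 20, 25.1, 27.5 mm/h.
Σ(I−φ)·Δt = d  ⇒  (20+25.1+27.5 − 3φ)·1 = 50.1
φ = (72.60 − 50.1/1) / 3 = 7.50 mm/h.

φ ≈ 7.50 mm/h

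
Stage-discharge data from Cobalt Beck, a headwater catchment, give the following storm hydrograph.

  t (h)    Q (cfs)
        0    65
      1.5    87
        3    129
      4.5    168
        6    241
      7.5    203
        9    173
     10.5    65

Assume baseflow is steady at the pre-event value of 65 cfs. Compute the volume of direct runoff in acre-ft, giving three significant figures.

V ≈ 75.7 acre-ft

Direct-runoff ordinates (Q − Q_b): 0.0, 22.0, 64.0, 103.0, 176.0, 138.0, 108.0, 0.0 cfs.
ΣQ_DR = 611.0 cfs.
With Δt = 1.5 h = 5400 s, V = ΣQ_DR · Δt = 611.0 × 5400 = 3.30 × 10^6 ft³ = 75.7 acre-ft.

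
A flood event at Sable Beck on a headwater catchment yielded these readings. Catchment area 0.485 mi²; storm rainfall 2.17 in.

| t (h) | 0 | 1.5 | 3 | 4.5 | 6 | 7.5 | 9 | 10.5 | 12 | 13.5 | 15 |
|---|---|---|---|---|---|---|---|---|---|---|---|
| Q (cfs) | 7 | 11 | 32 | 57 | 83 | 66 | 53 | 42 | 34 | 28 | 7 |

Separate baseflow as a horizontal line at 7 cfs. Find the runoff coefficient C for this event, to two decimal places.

ΣQ_DR = 343.0 cfs; V = ΣQ_DR·Δt = 1.852 × 10^6 ft³.
Runoff depth d = V / A = 1.644 in.
C = d / P = 1.644 / 2.17 = 0.76.

C ≈ 0.76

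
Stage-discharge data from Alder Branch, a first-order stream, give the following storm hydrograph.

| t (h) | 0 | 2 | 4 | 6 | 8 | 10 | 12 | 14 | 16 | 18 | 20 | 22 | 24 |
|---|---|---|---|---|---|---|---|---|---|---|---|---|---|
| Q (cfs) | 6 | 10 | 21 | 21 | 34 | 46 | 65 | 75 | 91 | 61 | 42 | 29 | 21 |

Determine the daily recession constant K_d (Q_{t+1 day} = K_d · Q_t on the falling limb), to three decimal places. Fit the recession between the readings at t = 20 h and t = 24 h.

Between t = 20 h and t = 24 h the flow falls from 42 to 21 cfs over 2×2 h = 4 h.
Per-interval ratio K = (21/42)^(1/2) = 0.7071; K_d = K^(24/2) = 0.016.

K_d ≈ 0.016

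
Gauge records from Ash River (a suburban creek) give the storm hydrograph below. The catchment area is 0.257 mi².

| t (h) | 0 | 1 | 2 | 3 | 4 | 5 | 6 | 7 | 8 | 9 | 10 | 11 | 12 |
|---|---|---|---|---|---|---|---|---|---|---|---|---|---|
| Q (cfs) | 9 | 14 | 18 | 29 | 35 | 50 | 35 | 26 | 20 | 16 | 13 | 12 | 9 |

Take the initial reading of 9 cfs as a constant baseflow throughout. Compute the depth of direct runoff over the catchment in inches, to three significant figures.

d ≈ 1.02 in

Direct runoff: 0.0, 5.0, 9.0, 20.0, 26.0, 41.0, 26.0, 17.0, 11.0, 7.0, 4.0, 3.0, 0.0 cfs; ΣQ_DR = 169.0 cfs.
V = ΣQ_DR · Δt = 169.0 × 3600 s = 6.084 × 10^5 ft³.
Over A = 0.257 mi², depth = V / A = 1.02 in.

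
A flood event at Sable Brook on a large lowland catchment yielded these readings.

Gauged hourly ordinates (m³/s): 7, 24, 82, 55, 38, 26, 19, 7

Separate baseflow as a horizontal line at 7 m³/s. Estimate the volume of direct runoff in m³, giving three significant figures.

V ≈ 7.27 × 10^5 m³

Direct-runoff ordinates (Q − Q_b): 0.0, 17.0, 75.0, 48.0, 31.0, 19.0, 12.0, 0.0 m³/s.
ΣQ_DR = 202.0 m³/s.
With Δt = 1 h = 3600 s, V = ΣQ_DR · Δt = 202.0 × 3600 = 7.27 × 10^5 m³.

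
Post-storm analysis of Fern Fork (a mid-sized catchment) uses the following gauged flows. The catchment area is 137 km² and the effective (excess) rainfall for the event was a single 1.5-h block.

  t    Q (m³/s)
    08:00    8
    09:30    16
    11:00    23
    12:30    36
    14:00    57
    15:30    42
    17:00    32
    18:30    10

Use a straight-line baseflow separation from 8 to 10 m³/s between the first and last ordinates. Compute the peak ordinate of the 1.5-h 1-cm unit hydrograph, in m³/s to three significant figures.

U_p ≈ 79.9 m³/s

Direct runoff: 0.00, 7.71, 14.43, 27.14, 47.86, 32.57, 22.29, 0.00 m³/s; ΣQ_DR = 152.0 m³/s, peak = 47.86 m³/s.
Runoff depth d = ΣQ_DR·Δt / A = 152.0 × 5400 / (137 km²) = 5.991 mm.
The 1-cm UH is the DRH scaled by (10 mm)/d, so U_p = 47.86 × 10/5.991 = 79.9 m³/s.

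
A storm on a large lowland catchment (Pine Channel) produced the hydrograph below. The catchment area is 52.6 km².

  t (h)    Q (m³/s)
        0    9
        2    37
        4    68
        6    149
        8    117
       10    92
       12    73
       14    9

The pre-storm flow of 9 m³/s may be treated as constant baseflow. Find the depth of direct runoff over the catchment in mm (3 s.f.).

d ≈ 66.0 mm

Direct runoff: 0.0, 28.0, 59.0, 140.0, 108.0, 83.0, 64.0, 0.0 m³/s; ΣQ_DR = 482.0 m³/s.
V = ΣQ_DR · Δt = 482.0 × 7200 s = 3.470 × 10^6 m³.
Over A = 52.6 km², depth = V / A = 66.0 mm.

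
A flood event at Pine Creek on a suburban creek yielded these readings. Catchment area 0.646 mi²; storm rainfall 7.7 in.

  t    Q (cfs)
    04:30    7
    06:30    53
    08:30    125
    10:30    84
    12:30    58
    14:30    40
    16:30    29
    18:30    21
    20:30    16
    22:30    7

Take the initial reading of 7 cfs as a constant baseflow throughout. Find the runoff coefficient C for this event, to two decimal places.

ΣQ_DR = 370.0 cfs; V = ΣQ_DR·Δt = 2.664 × 10^6 ft³.
Runoff depth d = V / A = 1.775 in.
C = d / P = 1.775 / 7.7 = 0.23.

C ≈ 0.23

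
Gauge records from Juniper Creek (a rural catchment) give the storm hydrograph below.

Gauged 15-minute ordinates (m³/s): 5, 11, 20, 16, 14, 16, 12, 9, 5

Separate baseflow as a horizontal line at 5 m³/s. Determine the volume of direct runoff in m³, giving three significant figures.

Direct-runoff ordinates (Q − Q_b): 0.0, 6.0, 15.0, 11.0, 9.0, 11.0, 7.0, 4.0, 0.0 m³/s.
ΣQ_DR = 63.00 m³/s.
With Δt = 0.25 h = 900 s, V = ΣQ_DR · Δt = 63.00 × 900 = 56700 m³.

V ≈ 56700 m³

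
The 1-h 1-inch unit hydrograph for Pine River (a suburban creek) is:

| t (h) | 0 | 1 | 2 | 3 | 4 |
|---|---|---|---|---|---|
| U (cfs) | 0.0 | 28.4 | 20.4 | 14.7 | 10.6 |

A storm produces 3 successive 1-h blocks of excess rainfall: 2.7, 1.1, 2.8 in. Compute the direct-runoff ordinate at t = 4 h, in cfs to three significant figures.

Q ≈ 102 cfs

By discrete convolution, Q_j = Σ (P_i / 1 in) · U_{j−i}.
At t = 4 h (j=4): Q = (2.7/1)·10.6 + (1.1/1)·14.7 + (2.8/1)·20.4 = 102 cfs.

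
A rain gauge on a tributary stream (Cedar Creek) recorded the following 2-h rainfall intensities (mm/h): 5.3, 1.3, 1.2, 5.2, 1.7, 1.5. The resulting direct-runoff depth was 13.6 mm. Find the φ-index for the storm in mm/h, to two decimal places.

φ ≈ 1.85 mm/h

Only the 2 blocks with intensity above φ contribute runoff: 5.3, 5.2 mm/h.
Σ(I−φ)·Δt = d  ⇒  (5.3+5.2 − 2φ)·2 = 13.6
φ = (10.50 − 13.6/2) / 2 = 1.85 mm/h.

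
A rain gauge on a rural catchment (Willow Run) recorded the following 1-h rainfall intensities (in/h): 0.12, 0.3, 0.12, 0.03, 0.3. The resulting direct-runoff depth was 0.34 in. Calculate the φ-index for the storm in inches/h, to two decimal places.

φ ≈ 0.13 in/h

Only the 2 blocks with intensity above φ contribute runoff: 0.3, 0.3 in/h.
Σ(I−φ)·Δt = d  ⇒  (0.3+0.3 − 2φ)·1 = 0.34
φ = (0.6000 − 0.34/1) / 2 = 0.13 in/h.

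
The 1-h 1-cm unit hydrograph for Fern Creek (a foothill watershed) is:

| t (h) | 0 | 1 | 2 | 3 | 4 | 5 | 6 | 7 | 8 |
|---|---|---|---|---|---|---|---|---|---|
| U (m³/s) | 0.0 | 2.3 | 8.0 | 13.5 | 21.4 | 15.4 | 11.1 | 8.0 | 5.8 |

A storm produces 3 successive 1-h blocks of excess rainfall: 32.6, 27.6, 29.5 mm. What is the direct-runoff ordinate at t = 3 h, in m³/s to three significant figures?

By discrete convolution, Q_j = Σ (P_i / 10 mm) · U_{j−i}.
At t = 3 h (j=3): Q = (32.6/10)·13.5 + (27.6/10)·8.0 + (29.5/10)·2.3 = 72.9 m³/s.

Q ≈ 72.9 m³/s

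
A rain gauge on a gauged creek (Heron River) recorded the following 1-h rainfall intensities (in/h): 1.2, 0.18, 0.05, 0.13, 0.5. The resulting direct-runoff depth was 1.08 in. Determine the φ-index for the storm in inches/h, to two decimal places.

φ ≈ 0.31 in/h

Only the 2 blocks with intensity above φ contribute runoff: 1.2, 0.5 in/h.
Σ(I−φ)·Δt = d  ⇒  (1.2+0.5 − 2φ)·1 = 1.08
φ = (1.700 − 1.08/1) / 2 = 0.31 in/h.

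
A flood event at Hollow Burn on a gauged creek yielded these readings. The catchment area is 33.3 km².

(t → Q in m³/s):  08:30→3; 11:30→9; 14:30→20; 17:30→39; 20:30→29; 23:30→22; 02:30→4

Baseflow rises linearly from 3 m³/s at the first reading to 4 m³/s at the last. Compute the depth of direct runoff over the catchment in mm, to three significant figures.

d ≈ 32.9 mm

Direct runoff: 0.00, 5.83, 16.67, 35.50, 25.33, 18.17, 0.00 m³/s; ΣQ_DR = 101.5 m³/s.
V = ΣQ_DR · Δt = 101.5 × 10800 s = 1.096 × 10^6 m³.
Over A = 33.3 km², depth = V / A = 32.9 mm.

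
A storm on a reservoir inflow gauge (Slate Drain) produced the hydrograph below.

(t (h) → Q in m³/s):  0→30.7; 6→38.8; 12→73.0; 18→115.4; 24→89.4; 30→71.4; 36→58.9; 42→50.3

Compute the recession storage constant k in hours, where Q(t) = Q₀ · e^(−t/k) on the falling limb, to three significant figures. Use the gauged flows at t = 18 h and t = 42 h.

k ≈ 28.9 h

On the falling limb, Q drops from 115.4 to 50.3 m³/s between t = 18 h and t = 42 h (Δt = 24 h).
k = −Δt / ln(Q₂/Q₁) = −24 / ln(50.3/115.4) = 28.9 h.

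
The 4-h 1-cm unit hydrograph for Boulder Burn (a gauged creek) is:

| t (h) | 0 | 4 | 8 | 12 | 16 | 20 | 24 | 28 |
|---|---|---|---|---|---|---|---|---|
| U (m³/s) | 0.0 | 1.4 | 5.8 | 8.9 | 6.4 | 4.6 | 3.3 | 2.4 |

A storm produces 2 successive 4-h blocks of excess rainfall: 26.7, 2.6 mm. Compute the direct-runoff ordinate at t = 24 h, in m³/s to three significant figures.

By discrete convolution, Q_j = Σ (P_i / 10 mm) · U_{j−i}.
At t = 24 h (j=6): Q = (26.7/10)·3.3 + (2.6/10)·4.6 = 10.0 m³/s.

Q ≈ 10.0 m³/s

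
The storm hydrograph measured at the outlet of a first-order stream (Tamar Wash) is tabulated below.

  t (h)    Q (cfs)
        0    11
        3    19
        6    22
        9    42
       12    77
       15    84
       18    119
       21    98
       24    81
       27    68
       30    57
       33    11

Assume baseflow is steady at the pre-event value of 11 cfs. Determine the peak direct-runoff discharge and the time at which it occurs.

Q_p = 108.0 cfs at t = 18 h

Subtracting baseflow gives direct-runoff ordinates: 0.0, 8.0, 11.0, 31.0, 66.0, 73.0, 108.0, 87.0, 70.0, 57.0, 46.0, 0.0 cfs.
The maximum is 108.0 cfs, occurring at the reading for t = 18 h.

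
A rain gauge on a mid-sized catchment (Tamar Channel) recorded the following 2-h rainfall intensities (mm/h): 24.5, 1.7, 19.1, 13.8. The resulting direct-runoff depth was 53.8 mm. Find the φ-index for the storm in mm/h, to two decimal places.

φ ≈ 10.17 mm/h

Only the 3 blocks with intensity above φ contribute runoff: 24.5, 19.1, 13.8 mm/h.
Σ(I−φ)·Δt = d  ⇒  (24.5+19.1+13.8 − 3φ)·2 = 53.8
φ = (57.40 − 53.8/2) / 3 = 10.17 mm/h.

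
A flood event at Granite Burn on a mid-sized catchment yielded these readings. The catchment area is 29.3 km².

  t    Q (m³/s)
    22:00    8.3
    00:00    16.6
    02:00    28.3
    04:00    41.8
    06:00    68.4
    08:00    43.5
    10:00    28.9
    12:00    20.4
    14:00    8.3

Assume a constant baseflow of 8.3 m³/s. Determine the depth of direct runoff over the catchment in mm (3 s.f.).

d ≈ 46.6 mm

Direct runoff: 0.0, 8.3, 20.0, 33.5, 60.1, 35.2, 20.6, 12.1, 0.0 m³/s; ΣQ_DR = 189.8 m³/s.
V = ΣQ_DR · Δt = 189.8 × 7200 s = 1.367 × 10^6 m³.
Over A = 29.3 km², depth = V / A = 46.6 mm.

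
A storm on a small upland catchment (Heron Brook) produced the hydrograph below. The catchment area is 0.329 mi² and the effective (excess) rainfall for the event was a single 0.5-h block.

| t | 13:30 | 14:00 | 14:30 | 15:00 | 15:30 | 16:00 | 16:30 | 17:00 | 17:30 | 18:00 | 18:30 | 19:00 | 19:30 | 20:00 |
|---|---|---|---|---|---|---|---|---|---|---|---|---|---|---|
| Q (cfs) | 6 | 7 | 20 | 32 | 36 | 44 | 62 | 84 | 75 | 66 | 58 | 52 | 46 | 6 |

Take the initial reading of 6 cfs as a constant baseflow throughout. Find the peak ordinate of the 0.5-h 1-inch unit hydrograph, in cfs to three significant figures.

Direct runoff: 0.0, 1.0, 14.0, 26.0, 30.0, 38.0, 56.0, 78.0, 69.0, 60.0, 52.0, 46.0, 40.0, 0.0 cfs; ΣQ_DR = 510.0 cfs, peak = 78.0 cfs.
Runoff depth d = ΣQ_DR·Δt / A = 510.0 × 1800 / (0.329 mi²) = 1.201 in.
The 1-inch UH is the DRH scaled by (1 in)/d, so U_p = 78.0 × 1/1.201 = 64.9 cfs.

U_p ≈ 64.9 cfs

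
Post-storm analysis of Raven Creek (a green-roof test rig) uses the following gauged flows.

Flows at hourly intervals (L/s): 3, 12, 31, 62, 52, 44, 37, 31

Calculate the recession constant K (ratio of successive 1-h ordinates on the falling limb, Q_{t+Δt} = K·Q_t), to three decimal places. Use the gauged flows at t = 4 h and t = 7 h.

Using the recession-limb readings at t = 4 h and t = 7 h: Q falls from 52 to 31 L/s over 3 intervals.
K = (Q₂/Q₁)^(1/3) = (31/52)^(1/3) = 0.842.

K ≈ 0.842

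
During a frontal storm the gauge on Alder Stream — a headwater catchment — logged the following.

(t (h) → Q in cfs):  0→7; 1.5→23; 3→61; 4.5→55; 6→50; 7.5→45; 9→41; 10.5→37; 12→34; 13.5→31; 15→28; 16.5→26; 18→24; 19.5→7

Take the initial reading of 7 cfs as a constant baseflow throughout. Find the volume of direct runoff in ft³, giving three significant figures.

Direct-runoff ordinates (Q − Q_b): 0.0, 16.0, 54.0, 48.0, 43.0, 38.0, 34.0, 30.0, 27.0, 24.0, 21.0, 19.0, 17.0, 0.0 cfs.
ΣQ_DR = 371.0 cfs.
With Δt = 1.5 h = 5400 s, V = ΣQ_DR · Δt = 371.0 × 5400 = 2.00 × 10^6 ft³.

V ≈ 2.00 × 10^6 ft³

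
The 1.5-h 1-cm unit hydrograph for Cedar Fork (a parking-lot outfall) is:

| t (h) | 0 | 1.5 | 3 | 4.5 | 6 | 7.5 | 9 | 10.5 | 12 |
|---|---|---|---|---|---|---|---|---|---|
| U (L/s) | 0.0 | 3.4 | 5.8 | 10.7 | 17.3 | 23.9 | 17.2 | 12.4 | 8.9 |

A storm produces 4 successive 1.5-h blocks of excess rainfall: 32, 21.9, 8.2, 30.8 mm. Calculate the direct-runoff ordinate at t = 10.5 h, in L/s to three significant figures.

Q ≈ 150 L/s

By discrete convolution, Q_j = Σ (P_i / 10 mm) · U_{j−i}.
At t = 10.5 h (j=7): Q = (32/10)·12.4 + (21.9/10)·17.2 + (8.2/10)·23.9 + (30.8/10)·17.3 = 150 L/s.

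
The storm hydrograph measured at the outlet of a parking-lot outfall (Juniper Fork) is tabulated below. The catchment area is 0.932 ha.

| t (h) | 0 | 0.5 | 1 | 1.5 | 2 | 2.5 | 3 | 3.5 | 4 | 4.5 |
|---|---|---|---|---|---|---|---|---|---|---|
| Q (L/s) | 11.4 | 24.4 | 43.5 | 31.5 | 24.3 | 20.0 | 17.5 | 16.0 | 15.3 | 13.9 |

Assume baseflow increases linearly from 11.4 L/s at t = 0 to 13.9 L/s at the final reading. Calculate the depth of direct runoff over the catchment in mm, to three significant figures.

Direct runoff: 0.00, 12.72, 31.54, 19.27, 11.79, 7.21, 4.43, 2.66, 1.68, 0.00 L/s; ΣQ_DR = 91.30 L/s.
V = ΣQ_DR · Δt = 91.30 × 1800 s = 1.643 × 10^5 L.
Over A = 0.932 ha, depth = V / A = 17.6 mm.

d ≈ 17.6 mm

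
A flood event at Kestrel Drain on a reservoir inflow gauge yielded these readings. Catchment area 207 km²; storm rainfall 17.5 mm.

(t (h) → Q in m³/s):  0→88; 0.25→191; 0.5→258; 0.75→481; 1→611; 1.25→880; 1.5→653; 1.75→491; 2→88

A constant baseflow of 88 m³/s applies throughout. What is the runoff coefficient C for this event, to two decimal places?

ΣQ_DR = 2949 m³/s; V = ΣQ_DR·Δt = 2.654 × 10^6 m³.
Runoff depth d = V / A = 12.82 mm.
C = d / P = 12.82 / 17.5 = 0.73.

C ≈ 0.73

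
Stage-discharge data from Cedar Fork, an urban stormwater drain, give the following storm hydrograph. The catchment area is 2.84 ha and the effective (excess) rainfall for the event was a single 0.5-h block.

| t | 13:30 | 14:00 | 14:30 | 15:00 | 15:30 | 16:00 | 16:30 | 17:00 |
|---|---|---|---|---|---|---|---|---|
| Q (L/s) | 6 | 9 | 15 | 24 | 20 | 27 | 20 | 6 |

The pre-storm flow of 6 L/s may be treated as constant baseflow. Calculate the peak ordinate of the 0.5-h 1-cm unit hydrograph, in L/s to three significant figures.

U_p ≈ 41.9 L/s

Direct runoff: 0.0, 3.0, 9.0, 18.0, 14.0, 21.0, 14.0, 0.0 L/s; ΣQ_DR = 79.00 L/s, peak = 21.0 L/s.
Runoff depth d = ΣQ_DR·Δt / A = 79.00 × 1800 / (2.84 ha) = 5.007 mm.
The 1-cm UH is the DRH scaled by (10 mm)/d, so U_p = 21.0 × 10/5.007 = 41.9 L/s.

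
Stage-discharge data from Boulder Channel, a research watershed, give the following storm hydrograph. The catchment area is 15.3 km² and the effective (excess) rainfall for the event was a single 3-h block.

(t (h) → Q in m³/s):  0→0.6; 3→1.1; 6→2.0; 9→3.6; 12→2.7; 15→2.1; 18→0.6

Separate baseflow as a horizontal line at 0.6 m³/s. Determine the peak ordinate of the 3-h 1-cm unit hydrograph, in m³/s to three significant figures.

Direct runoff: 0.0, 0.5, 1.4, 3.0, 2.1, 1.5, 0.0 m³/s; ΣQ_DR = 8.500 m³/s, peak = 3.0 m³/s.
Runoff depth d = ΣQ_DR·Δt / A = 8.500 × 10800 / (15.3 km²) = 6.000 mm.
The 1-cm UH is the DRH scaled by (10 mm)/d, so U_p = 3.0 × 10/6.000 = 5.00 m³/s.

U_p ≈ 5.00 m³/s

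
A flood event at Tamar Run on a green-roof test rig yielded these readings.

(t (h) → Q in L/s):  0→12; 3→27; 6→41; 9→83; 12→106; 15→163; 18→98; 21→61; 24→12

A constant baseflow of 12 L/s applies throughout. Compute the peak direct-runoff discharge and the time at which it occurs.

Q_p = 151.0 L/s at t = 15 h

Subtracting baseflow gives direct-runoff ordinates: 0.0, 15.0, 29.0, 71.0, 94.0, 151.0, 86.0, 49.0, 0.0 L/s.
The maximum is 151.0 L/s, occurring at the reading for t = 15 h.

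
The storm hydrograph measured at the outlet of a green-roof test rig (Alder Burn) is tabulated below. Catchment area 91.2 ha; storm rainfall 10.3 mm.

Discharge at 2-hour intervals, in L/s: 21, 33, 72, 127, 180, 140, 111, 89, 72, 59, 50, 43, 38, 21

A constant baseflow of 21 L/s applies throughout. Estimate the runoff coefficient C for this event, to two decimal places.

ΣQ_DR = 762.0 L/s; V = ΣQ_DR·Δt = 5.486 × 10^6 L.
Runoff depth d = V / A = 6.016 mm.
C = d / P = 6.016 / 10.3 = 0.58.

C ≈ 0.58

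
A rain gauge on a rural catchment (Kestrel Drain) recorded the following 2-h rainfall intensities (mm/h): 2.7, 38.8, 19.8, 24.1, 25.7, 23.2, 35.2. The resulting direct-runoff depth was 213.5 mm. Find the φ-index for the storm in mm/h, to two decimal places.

φ ≈ 10.01 mm/h

Only the 6 blocks with intensity above φ contribute runoff: 38.8, 19.8, 24.1, 25.7, 23.2, 35.2 mm/h.
Σ(I−φ)·Δt = d  ⇒  (38.8+19.8+24.1+25.7+23.2+35.2 − 6φ)·2 = 213.5
φ = (166.8 − 213.5/2) / 6 = 10.01 mm/h.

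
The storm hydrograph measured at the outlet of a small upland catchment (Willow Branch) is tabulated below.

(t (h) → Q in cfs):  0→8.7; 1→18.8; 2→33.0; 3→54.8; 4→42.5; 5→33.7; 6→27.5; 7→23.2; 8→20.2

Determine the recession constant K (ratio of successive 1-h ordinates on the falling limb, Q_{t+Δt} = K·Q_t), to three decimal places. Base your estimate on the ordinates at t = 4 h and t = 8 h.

Using the recession-limb readings at t = 4 h and t = 8 h: Q falls from 42.5 to 20.2 cfs over 4 intervals.
K = (Q₂/Q₁)^(1/4) = (20.2/42.5)^(1/4) = 0.830.

K ≈ 0.830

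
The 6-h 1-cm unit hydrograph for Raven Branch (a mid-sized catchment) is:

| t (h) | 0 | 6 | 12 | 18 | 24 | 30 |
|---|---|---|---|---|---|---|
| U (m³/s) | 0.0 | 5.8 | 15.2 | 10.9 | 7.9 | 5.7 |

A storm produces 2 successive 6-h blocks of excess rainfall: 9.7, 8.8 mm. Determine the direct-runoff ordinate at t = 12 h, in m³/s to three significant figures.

By discrete convolution, Q_j = Σ (P_i / 10 mm) · U_{j−i}.
At t = 12 h (j=2): Q = (9.7/10)·15.2 + (8.8/10)·5.8 = 19.8 m³/s.

Q ≈ 19.8 m³/s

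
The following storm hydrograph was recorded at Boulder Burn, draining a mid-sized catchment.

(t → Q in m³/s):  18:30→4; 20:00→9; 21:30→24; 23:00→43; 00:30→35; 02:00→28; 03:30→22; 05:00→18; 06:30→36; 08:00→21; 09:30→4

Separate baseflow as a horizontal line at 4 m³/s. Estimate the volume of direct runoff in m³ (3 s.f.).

V ≈ 1.08 × 10^6 m³

Direct-runoff ordinates (Q − Q_b): 0.0, 5.0, 20.0, 39.0, 31.0, 24.0, 18.0, 14.0, 32.0, 17.0, 0.0 m³/s.
ΣQ_DR = 200.0 m³/s.
With Δt = 1.5 h = 5400 s, V = ΣQ_DR · Δt = 200.0 × 5400 = 1.08 × 10^6 m³.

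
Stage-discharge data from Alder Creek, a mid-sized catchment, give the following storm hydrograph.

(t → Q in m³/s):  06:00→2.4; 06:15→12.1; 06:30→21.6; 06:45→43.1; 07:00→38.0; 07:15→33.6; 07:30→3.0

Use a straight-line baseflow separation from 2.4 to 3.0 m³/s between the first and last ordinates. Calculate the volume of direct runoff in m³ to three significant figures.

V ≈ 1.21 × 10^5 m³

Direct-runoff ordinates (Q − Q_b): 0.00, 9.60, 19.00, 40.40, 35.20, 30.70, 0.00 m³/s.
ΣQ_DR = 134.9 m³/s.
With Δt = 0.25 h = 900 s, V = ΣQ_DR · Δt = 134.9 × 900 = 1.21 × 10^5 m³.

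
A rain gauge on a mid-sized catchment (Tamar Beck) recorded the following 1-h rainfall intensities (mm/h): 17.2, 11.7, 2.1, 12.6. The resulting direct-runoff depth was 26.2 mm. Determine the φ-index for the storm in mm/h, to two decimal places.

φ ≈ 5.10 mm/h

Only the 3 blocks with intensity above φ contribute runoff: 17.2, 11.7, 12.6 mm/h.
Σ(I−φ)·Δt = d  ⇒  (17.2+11.7+12.6 − 3φ)·1 = 26.2
φ = (41.50 − 26.2/1) / 3 = 5.10 mm/h.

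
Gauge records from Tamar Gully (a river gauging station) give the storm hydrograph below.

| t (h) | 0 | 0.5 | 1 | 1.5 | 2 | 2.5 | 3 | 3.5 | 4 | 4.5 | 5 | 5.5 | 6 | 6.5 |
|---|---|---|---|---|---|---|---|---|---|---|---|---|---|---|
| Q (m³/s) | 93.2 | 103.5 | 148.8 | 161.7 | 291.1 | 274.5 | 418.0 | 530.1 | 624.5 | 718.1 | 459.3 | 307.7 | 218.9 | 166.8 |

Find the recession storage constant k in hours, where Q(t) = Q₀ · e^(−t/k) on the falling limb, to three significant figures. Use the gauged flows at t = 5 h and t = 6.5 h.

k ≈ 1.48 h

On the falling limb, Q drops from 459.3 to 166.8 m³/s between t = 5 h and t = 6.5 h (Δt = 1.5 h).
k = −Δt / ln(Q₂/Q₁) = −1.5 / ln(166.8/459.3) = 1.48 h.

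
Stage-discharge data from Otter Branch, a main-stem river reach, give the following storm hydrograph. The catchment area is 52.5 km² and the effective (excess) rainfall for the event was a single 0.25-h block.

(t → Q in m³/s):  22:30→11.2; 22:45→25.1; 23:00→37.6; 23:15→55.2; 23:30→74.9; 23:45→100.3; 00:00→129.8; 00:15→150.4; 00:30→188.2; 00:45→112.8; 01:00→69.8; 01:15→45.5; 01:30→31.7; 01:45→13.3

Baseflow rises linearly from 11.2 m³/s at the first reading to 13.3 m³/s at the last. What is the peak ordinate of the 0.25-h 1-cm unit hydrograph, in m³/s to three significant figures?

Direct runoff: 0.00, 13.74, 26.08, 43.52, 63.05, 88.29, 117.63, 138.07, 175.71, 100.15, 56.98, 32.52, 18.56, 0.00 m³/s; ΣQ_DR = 874.3 m³/s, peak = 175.71 m³/s.
Runoff depth d = ΣQ_DR·Δt / A = 874.3 × 900 / (52.5 km²) = 14.99 mm.
The 1-cm UH is the DRH scaled by (10 mm)/d, so U_p = 175.71 × 10/14.99 = 117 m³/s.

U_p ≈ 117 m³/s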